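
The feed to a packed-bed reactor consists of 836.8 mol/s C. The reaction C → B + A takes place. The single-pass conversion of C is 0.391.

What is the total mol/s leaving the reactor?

1160 mol/s

C reacted = 0.391 × 836.8 = 327.2 mol/s; ν_C = −1, so ξ = 327.2/1 = 327.2 mol/s.
Outlet amounts (n = n₀ + ν ξ):
  C: 836.8 − 1(327.2) = 509.6
  B: 0 + 1(327.2) = 327.2
  A: 0 + 1(327.2) = 327.2
Total out = 509.6 + 327.2 + 327.2 = 1164 mol/s.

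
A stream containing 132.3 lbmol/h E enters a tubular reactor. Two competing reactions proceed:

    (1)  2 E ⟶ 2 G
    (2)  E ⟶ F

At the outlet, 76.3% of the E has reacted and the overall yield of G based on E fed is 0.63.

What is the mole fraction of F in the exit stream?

0.133

Yield of G: 2ξ₁ / 132.3 = 0.63 → ξ₁ = 41.67 lbmol/h.
Conversion of E: 2ξ₁ + 1ξ₂ = 0.763 × 132.3 = 100.9 → ξ₂ = 17.6 lbmol/h.
Outlet amounts (n = n₀ + Σ ν·ξ):
  E: 132.3 − 2(41.67) − 1(17.6) = 31.36
  G: 0 + 2(41.67) = 83.35
  F: 0 + 1(17.6) = 17.6
Total out = 132.3 lbmol/h; y_F = 17.6 / 132.3 = 0.133.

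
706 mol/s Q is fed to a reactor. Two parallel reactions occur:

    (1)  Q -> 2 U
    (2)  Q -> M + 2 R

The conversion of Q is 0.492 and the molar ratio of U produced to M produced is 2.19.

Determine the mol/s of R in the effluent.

332 mol/s

Conversion of Q: Q consumed = 0.492 × 706 = 347.4 mol/s = 1ξ₁ + 1ξ₂.
Selectivity: 2ξ₁ / (1ξ₂) = 2.19 → ξ₁ = 1.095 ξ₂.
Substitute: (1·1.095 + 1) ξ₂ = 347.4 → ξ₂ = 165.8 mol/s, ξ₁ = 181.6 mol/s.
Outlet amounts (n = n₀ + Σ ν·ξ):
  Q: 706 − 1(181.6) − 1(165.8) = 358.6
  U: 0 + 2(181.6) = 363.1
  M: 0 + 1(165.8) = 165.8
  R: 0 + 2(165.8) = 331.6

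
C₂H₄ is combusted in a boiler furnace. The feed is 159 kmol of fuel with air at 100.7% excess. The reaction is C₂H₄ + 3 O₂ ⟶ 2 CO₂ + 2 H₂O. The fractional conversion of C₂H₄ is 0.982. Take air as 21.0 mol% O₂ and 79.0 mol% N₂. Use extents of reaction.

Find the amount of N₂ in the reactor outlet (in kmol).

3600 kmol

Stoichiometric O₂ = 3 × 159 = 477 kmol; O₂ fed = 477 × 2.007 = 957.3 kmol.
N₂ fed = 957.3 × 79/21 = 3601 kmol.
Fuel reacted = 0.982 × 159 → ξ = 156.1 kmol.
Outlet (n = n₀ + ν ξ):
  C₂H₄: 159 − 1(156.1) = 2.862
  O₂: 957.3 − 3(156.1) = 488.9
  N₂: 3601 (inert)
  CO₂: 0 + 2(156.1) = 312.3
  H₂O: 0 + 2(156.1) = 312.3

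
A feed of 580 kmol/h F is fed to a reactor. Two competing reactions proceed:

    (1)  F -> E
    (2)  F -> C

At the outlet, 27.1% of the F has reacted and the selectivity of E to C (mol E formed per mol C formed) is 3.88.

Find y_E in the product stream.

0.215

Conversion of F: F consumed = 0.271 × 580 = 157.2 kmol/h = 1ξ₁ + 1ξ₂.
Selectivity: 1ξ₁ / (1ξ₂) = 3.88 → ξ₁ = 3.88 ξ₂.
Substitute: (1·3.88 + 1) ξ₂ = 157.2 → ξ₂ = 32.21 kmol/h, ξ₁ = 125 kmol/h.
Outlet amounts (n = n₀ + Σ ν·ξ):
  F: 580 − 1(125) − 1(32.21) = 422.8
  E: 0 + 1(125) = 125
  C: 0 + 1(32.21) = 32.21
Total out = 580 kmol/h; y_E = 125 / 580 = 0.2155.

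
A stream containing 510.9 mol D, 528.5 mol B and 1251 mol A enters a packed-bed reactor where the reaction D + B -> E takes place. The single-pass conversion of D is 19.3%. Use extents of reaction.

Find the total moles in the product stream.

2190 mol

D reacted = 0.193 × 510.9 = 98.6 mol; ν_D = −1, so ξ = 98.6/1 = 98.6 mol.
Outlet amounts (n = n₀ + ν ξ):
  D: 510.9 − 1(98.6) = 412.3
  B: 528.5 − 1(98.6) = 429.9
  E: 0 + 1(98.6) = 98.6
  A: 1251 (inert)
Total out = 412.3 + 429.9 + 98.6 + 1251 = 2192 mol.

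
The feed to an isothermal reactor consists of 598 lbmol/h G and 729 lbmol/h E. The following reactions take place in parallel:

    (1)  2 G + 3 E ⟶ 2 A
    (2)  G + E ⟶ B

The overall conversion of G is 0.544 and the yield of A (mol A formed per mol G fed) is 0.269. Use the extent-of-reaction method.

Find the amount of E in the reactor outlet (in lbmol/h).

Yield of A: 2ξ₁ / 598 = 0.269 → ξ₁ = 80.43 lbmol/h.
Conversion of G: 2ξ₁ + 1ξ₂ = 0.544 × 598 = 325.3 → ξ₂ = 164.4 lbmol/h.
Outlet amounts (n = n₀ + Σ ν·ξ):
  G: 598 − 2(80.43) − 1(164.4) = 272.7
  E: 729 − 3(80.43) − 1(164.4) = 323.3
  A: 0 + 2(80.43) = 160.9
  B: 0 + 1(164.4) = 164.4

323 lbmol/h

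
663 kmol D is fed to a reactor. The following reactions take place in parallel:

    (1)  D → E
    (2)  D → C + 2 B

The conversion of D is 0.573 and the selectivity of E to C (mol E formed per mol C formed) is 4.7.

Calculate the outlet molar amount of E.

313 kmol

Conversion of D: D consumed = 0.573 × 663 = 379.9 kmol = 1ξ₁ + 1ξ₂.
Selectivity: 1ξ₁ / (1ξ₂) = 4.7 → ξ₁ = 4.7 ξ₂.
Substitute: (1·4.7 + 1) ξ₂ = 379.9 → ξ₂ = 66.65 kmol, ξ₁ = 313.3 kmol.
Outlet amounts (n = n₀ + Σ ν·ξ):
  D: 663 − 1(313.3) − 1(66.65) = 283.1
  E: 0 + 1(313.3) = 313.3
  C: 0 + 1(66.65) = 66.65
  B: 0 + 2(66.65) = 133.3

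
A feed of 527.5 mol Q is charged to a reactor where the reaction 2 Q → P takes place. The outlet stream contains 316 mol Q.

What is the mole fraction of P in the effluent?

0.251

For Q: n = n₀ − 2ξ → 316 = 527.5 − 2ξ, giving ξ = 105.8 mol.
Outlet amounts (n = n₀ + ν ξ):
  Q: 527.5 − 2(105.8) = 316
  P: 0 + 1(105.8) = 105.8
Total out = 421.8 mol; y_P = 105.8 / 421.8 = 0.2507.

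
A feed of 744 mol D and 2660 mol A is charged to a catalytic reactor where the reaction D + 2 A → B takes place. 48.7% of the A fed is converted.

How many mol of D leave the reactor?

96.3 mol

A reacted = 0.487 × 2660 = 1295 mol; ν_A = −2, so ξ = 1295/2 = 647.7 mol.
Outlet amounts (n = n₀ + ν ξ):
  D: 744 − 1(647.7) = 96.29
  A: 2660 − 2(647.7) = 1365
  B: 0 + 1(647.7) = 647.7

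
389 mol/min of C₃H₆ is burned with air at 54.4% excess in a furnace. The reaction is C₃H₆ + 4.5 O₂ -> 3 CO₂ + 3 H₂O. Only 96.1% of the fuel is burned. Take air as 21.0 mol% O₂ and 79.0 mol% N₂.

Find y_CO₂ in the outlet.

Stoichiometric O₂ = 4.5 × 389 = 1750 mol/min; O₂ fed = 1750 × 1.544 = 2703 mol/min.
N₂ fed = 2703 × 79/21 = 10170 mol/min.
Fuel reacted = 0.961 × 389 → ξ = 373.8 mol/min.
Outlet (n = n₀ + ν ξ):
  C₃H₆: 389 − 1(373.8) = 15.17
  O₂: 2703 − 4.5(373.8) = 1021
  N₂: 10170 (inert)
  CO₂: 0 + 3(373.8) = 1121
  H₂O: 0 + 3(373.8) = 1121
Total out = 13450 mol/min; y_CO₂ = 1121 / 13450 = 0.08341.

0.0834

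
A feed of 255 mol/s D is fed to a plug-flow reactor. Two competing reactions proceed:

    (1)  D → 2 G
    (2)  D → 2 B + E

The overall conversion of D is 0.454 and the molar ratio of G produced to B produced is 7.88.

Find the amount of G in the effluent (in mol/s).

Conversion of D: D consumed = 0.454 × 255 = 115.8 mol/s = 1ξ₁ + 1ξ₂.
Selectivity: 2ξ₁ / (2ξ₂) = 7.88 → ξ₁ = 7.88 ξ₂.
Substitute: (1·7.88 + 1) ξ₂ = 115.8 → ξ₂ = 13.04 mol/s, ξ₁ = 102.7 mol/s.
Outlet amounts (n = n₀ + Σ ν·ξ):
  D: 255 − 1(102.7) − 1(13.04) = 139.2
  G: 0 + 2(102.7) = 205.5
  B: 0 + 2(13.04) = 26.07
  E: 0 + 1(13.04) = 13.04

205 mol/s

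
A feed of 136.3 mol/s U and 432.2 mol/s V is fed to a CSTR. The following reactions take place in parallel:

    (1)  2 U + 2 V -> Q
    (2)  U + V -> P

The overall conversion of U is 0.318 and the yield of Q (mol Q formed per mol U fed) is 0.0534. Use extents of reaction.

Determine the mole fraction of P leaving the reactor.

0.0556

Yield of Q: 1ξ₁ / 136.3 = 0.0534 → ξ₁ = 7.278 mol/s.
Conversion of U: 2ξ₁ + 1ξ₂ = 0.318 × 136.3 = 43.34 → ξ₂ = 28.79 mol/s.
Outlet amounts (n = n₀ + Σ ν·ξ):
  U: 136.3 − 2(7.278) − 1(28.79) = 92.96
  V: 432.2 − 2(7.278) − 1(28.79) = 388.9
  Q: 0 + 1(7.278) = 7.278
  P: 0 + 1(28.79) = 28.79
Total out = 517.9 mol/s; y_P = 28.79 / 517.9 = 0.05559.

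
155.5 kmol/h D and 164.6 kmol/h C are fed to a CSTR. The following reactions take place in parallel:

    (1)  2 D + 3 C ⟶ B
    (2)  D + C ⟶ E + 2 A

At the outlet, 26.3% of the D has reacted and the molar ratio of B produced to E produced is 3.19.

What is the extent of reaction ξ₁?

ξ₁ = 17.7 kmol/h

Conversion of D: D consumed = 0.263 × 155.5 = 40.9 kmol/h = 2ξ₁ + 1ξ₂.
Selectivity: 1ξ₁ / (1ξ₂) = 3.19 → ξ₁ = 3.19 ξ₂.
Substitute: (2·3.19 + 1) ξ₂ = 40.9 → ξ₂ = 5.542 kmol/h, ξ₁ = 17.68 kmol/h.
Outlet amounts (n = n₀ + Σ ν·ξ):
  D: 155.5 − 2(17.68) − 1(5.542) = 114.6
  C: 164.6 − 3(17.68) − 1(5.542) = 106
  B: 0 + 1(17.68) = 17.68
  E: 0 + 1(5.542) = 5.542
  A: 0 + 2(5.542) = 11.08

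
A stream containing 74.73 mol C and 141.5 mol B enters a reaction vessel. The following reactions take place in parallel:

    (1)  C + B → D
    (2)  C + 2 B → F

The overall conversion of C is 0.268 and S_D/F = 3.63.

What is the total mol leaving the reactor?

Conversion of C: C consumed = 0.268 × 74.73 = 20.03 mol = 1ξ₁ + 1ξ₂.
Selectivity: 1ξ₁ / (1ξ₂) = 3.63 → ξ₁ = 3.63 ξ₂.
Substitute: (1·3.63 + 1) ξ₂ = 20.03 → ξ₂ = 4.326 mol, ξ₁ = 15.7 mol.
Outlet amounts (n = n₀ + Σ ν·ξ):
  C: 74.73 − 1(15.7) − 1(4.326) = 54.7
  B: 141.5 − 1(15.7) − 2(4.326) = 117.1
  D: 0 + 1(15.7) = 15.7
  F: 0 + 1(4.326) = 4.326
Total out = 54.7 + 117.1 + 15.7 + 4.326 = 191.9 mol.

192 mol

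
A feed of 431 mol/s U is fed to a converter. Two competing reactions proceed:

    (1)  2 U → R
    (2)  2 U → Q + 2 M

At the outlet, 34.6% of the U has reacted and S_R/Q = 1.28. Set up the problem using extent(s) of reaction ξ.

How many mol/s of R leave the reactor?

41.9 mol/s

Conversion of U: U consumed = 0.346 × 431 = 149.1 mol/s = 2ξ₁ + 2ξ₂.
Selectivity: 1ξ₁ / (1ξ₂) = 1.28 → ξ₁ = 1.28 ξ₂.
Substitute: (2·1.28 + 2) ξ₂ = 149.1 → ξ₂ = 32.7 mol/s, ξ₁ = 41.86 mol/s.
Outlet amounts (n = n₀ + Σ ν·ξ):
  U: 431 − 2(41.86) − 2(32.7) = 281.9
  R: 0 + 1(41.86) = 41.86
  Q: 0 + 1(32.7) = 32.7
  M: 0 + 2(32.7) = 65.41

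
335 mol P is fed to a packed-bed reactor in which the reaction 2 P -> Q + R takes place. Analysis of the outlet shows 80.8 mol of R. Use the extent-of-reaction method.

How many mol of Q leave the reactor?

For R: n = n₀ + 1ξ → 80.8 = 0 + 1ξ, giving ξ = 80.8 mol.
Outlet amounts (n = n₀ + ν ξ):
  P: 335 − 2(80.8) = 173.4
  Q: 0 + 1(80.8) = 80.8
  R: 0 + 1(80.8) = 80.8

80.8 mol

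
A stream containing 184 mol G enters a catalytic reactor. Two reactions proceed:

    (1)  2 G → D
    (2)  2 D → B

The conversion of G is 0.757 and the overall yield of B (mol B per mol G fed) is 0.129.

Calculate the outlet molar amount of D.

22.2 mol

Conversion of G: G consumed = 2ξ₁ = 0.757 × 184 → ξ₁ = 69.64 mol.
Yield of B: 1ξ₂ / 184 = 0.129 → ξ₂ = 23.74 mol.
Outlet amounts (n = n₀ + Σ ν·ξ):
  G: 184 − 2(69.64) = 44.71
  D: 0 + 1(69.64) − 2(23.74) = 22.17
  B: 0 + 1(23.74) = 23.74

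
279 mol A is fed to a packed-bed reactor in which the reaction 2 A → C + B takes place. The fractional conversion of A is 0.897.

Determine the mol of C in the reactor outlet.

A reacted = 0.897 × 279 = 250.3 mol; ν_A = −2, so ξ = 250.3/2 = 125.1 mol.
Outlet amounts (n = n₀ + ν ξ):
  A: 279 − 2(125.1) = 28.74
  C: 0 + 1(125.1) = 125.1
  B: 0 + 1(125.1) = 125.1

125 mol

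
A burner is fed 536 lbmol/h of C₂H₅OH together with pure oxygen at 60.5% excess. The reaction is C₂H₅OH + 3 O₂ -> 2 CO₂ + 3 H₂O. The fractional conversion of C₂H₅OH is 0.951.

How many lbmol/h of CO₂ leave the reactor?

Stoichiometric O₂ = 3 × 536 = 1608 lbmol/h; O₂ fed = 1608 × 1.605 = 2581 lbmol/h.
Fuel reacted = 0.951 × 536 → ξ = 509.7 lbmol/h.
Outlet (n = n₀ + ν ξ):
  C₂H₅OH: 536 − 1(509.7) = 26.26
  O₂: 2581 − 3(509.7) = 1052
  CO₂: 0 + 2(509.7) = 1019
  H₂O: 0 + 3(509.7) = 1529

1020 lbmol/h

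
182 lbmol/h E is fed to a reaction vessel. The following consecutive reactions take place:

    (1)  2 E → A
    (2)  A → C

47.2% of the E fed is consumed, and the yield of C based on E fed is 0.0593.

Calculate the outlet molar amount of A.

Conversion of E: E consumed = 2ξ₁ = 0.472 × 182 → ξ₁ = 42.95 lbmol/h.
Yield of C: 1ξ₂ / 182 = 0.0593 → ξ₂ = 10.79 lbmol/h.
Outlet amounts (n = n₀ + Σ ν·ξ):
  E: 182 − 2(42.95) = 96.1
  A: 0 + 1(42.95) − 1(10.79) = 32.16
  C: 0 + 1(10.79) = 10.79

32.2 lbmol/h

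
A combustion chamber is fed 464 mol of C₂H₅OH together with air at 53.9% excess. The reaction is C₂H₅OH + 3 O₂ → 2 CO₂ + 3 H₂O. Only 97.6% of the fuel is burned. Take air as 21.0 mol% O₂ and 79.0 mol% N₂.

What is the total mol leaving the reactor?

11100 mol

Stoichiometric O₂ = 3 × 464 = 1392 mol; O₂ fed = 1392 × 1.539 = 2142 mol.
N₂ fed = 2142 × 79/21 = 8059 mol.
Fuel reacted = 0.976 × 464 → ξ = 452.9 mol.
Outlet (n = n₀ + ν ξ):
  C₂H₅OH: 464 − 1(452.9) = 11.14
  O₂: 2142 − 3(452.9) = 783.7
  N₂: 8059 (inert)
  CO₂: 0 + 2(452.9) = 905.7
  H₂O: 0 + 3(452.9) = 1359
Total out = 11.14 + 783.7 + 8059 + 905.7 + 1359 = 11120 mol.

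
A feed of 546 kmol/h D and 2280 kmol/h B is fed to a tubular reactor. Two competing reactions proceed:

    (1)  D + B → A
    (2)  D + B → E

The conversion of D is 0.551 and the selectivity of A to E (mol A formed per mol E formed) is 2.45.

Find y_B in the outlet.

Conversion of D: D consumed = 0.551 × 546 = 300.8 kmol/h = 1ξ₁ + 1ξ₂.
Selectivity: 1ξ₁ / (1ξ₂) = 2.45 → ξ₁ = 2.45 ξ₂.
Substitute: (1·2.45 + 1) ξ₂ = 300.8 → ξ₂ = 87.2 kmol/h, ξ₁ = 213.6 kmol/h.
Outlet amounts (n = n₀ + Σ ν·ξ):
  D: 546 − 1(213.6) − 1(87.2) = 245.2
  B: 2280 − 1(213.6) − 1(87.2) = 1979
  A: 0 + 1(213.6) = 213.6
  E: 0 + 1(87.2) = 87.2
Total out = 2525 kmol/h; y_B = 1979 / 2525 = 0.7838.

0.784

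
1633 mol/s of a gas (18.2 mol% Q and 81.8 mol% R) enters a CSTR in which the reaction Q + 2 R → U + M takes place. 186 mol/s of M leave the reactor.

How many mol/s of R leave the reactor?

964 mol/s

For M: n = n₀ + 1ξ → 186 = 0 + 1ξ, giving ξ = 186 mol/s.
Outlet amounts (n = n₀ + ν ξ):
  Q: 297.2 − 1(186) = 111.2
  R: 1336 − 2(186) = 963.8
  U: 0 + 1(186) = 186
  M: 0 + 1(186) = 186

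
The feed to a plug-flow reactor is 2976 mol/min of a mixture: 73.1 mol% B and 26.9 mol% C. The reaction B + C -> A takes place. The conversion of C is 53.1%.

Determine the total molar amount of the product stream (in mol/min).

C reacted = 0.531 × 800.5 = 425.1 mol/min; ν_C = −1, so ξ = 425.1/1 = 425.1 mol/min.
Outlet amounts (n = n₀ + ν ξ):
  B: 2175 − 1(425.1) = 1750
  C: 800.5 − 1(425.1) = 375.5
  A: 0 + 1(425.1) = 425.1
Total out = 1750 + 375.5 + 425.1 = 2551 mol/min.

2550 mol/min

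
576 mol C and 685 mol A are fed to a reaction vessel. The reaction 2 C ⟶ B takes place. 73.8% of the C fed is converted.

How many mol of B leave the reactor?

C reacted = 0.738 × 576 = 425.1 mol; ν_C = −2, so ξ = 425.1/2 = 212.5 mol.
Outlet amounts (n = n₀ + ν ξ):
  C: 576 − 2(212.5) = 150.9
  B: 0 + 1(212.5) = 212.5
  A: 685 (inert)

213 mol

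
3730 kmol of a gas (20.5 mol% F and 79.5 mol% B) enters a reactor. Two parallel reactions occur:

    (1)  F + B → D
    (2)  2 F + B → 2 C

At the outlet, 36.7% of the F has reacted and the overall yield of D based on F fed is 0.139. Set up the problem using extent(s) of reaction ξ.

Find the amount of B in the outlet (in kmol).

2770 kmol

Yield of D: 1ξ₁ / 764.6 = 0.139 → ξ₁ = 106.3 kmol.
Conversion of F: 1ξ₁ + 2ξ₂ = 0.367 × 764.6 = 280.6 → ξ₂ = 87.17 kmol.
Outlet amounts (n = n₀ + Σ ν·ξ):
  F: 764.6 − 1(106.3) − 2(87.17) = 484
  B: 2965 − 1(106.3) − 1(87.17) = 2772
  D: 0 + 1(106.3) = 106.3
  C: 0 + 2(87.17) = 174.3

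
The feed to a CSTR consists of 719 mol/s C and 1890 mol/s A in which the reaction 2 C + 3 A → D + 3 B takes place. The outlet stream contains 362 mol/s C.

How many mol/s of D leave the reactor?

For C: n = n₀ − 2ξ → 362 = 719 − 2ξ, giving ξ = 178.5 mol/s.
Outlet amounts (n = n₀ + ν ξ):
  C: 719 − 2(178.5) = 362
  A: 1890 − 3(178.5) = 1354
  D: 0 + 1(178.5) = 178.5
  B: 0 + 3(178.5) = 535.5

178 mol/s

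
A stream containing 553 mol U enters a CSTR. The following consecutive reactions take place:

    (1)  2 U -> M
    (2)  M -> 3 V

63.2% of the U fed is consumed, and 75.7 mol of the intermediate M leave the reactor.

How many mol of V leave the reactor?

Conversion of U: U consumed = 2ξ₁ = 0.632 × 553 → ξ₁ = 174.7 mol.
M balance: n_M = 0 + 1ξ₁ − 1ξ₂ = 75.7 → ξ₂ = (1·174.7 − 75.7)/1 = 99.05 mol.
Outlet amounts (n = n₀ + Σ ν·ξ):
  U: 553 − 2(174.7) = 203.5
  M: 0 + 1(174.7) − 1(99.05) = 75.7
  V: 0 + 3(99.05) = 297.1

297 mol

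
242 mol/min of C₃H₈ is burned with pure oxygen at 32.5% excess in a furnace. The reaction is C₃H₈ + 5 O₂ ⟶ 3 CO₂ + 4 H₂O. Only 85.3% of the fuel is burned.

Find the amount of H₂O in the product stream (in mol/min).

Stoichiometric O₂ = 5 × 242 = 1210 mol/min; O₂ fed = 1210 × 1.325 = 1603 mol/min.
Fuel reacted = 0.853 × 242 → ξ = 206.4 mol/min.
Outlet (n = n₀ + ν ξ):
  C₃H₈: 242 − 1(206.4) = 35.57
  O₂: 1603 − 5(206.4) = 571.1
  CO₂: 0 + 3(206.4) = 619.3
  H₂O: 0 + 4(206.4) = 825.7

826 mol/min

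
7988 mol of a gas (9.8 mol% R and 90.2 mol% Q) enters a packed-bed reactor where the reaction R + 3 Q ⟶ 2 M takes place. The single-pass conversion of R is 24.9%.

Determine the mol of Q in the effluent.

6620 mol

R reacted = 0.249 × 782.8 = 194.9 mol; ν_R = −1, so ξ = 194.9/1 = 194.9 mol.
Outlet amounts (n = n₀ + ν ξ):
  R: 782.8 − 1(194.9) = 587.9
  Q: 7205 − 3(194.9) = 6620
  M: 0 + 2(194.9) = 389.8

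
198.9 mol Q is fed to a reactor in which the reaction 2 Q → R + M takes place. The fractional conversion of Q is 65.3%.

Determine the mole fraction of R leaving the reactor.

Q reacted = 0.653 × 198.9 = 129.9 mol; ν_Q = −2, so ξ = 129.9/2 = 64.94 mol.
Outlet amounts (n = n₀ + ν ξ):
  Q: 198.9 − 2(64.94) = 69.02
  R: 0 + 1(64.94) = 64.94
  M: 0 + 1(64.94) = 64.94
Total out = 198.9 mol; y_R = 64.94 / 198.9 = 0.3265.

0.326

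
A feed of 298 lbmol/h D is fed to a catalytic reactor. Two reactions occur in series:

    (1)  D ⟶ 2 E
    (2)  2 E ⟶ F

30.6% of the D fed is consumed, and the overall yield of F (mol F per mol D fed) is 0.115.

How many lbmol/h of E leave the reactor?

Conversion of D: D consumed = 1ξ₁ = 0.306 × 298 → ξ₁ = 91.19 lbmol/h.
Yield of F: 1ξ₂ / 298 = 0.115 → ξ₂ = 34.27 lbmol/h.
Outlet amounts (n = n₀ + Σ ν·ξ):
  D: 298 − 1(91.19) = 206.8
  E: 0 + 2(91.19) − 2(34.27) = 113.8
  F: 0 + 1(34.27) = 34.27

114 lbmol/h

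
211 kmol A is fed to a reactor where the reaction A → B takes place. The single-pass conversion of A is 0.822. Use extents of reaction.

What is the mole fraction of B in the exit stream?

A reacted = 0.822 × 211 = 173.4 kmol; ν_A = −1, so ξ = 173.4/1 = 173.4 kmol.
Outlet amounts (n = n₀ + ν ξ):
  A: 211 − 1(173.4) = 37.56
  B: 0 + 1(173.4) = 173.4
Total out = 211 kmol; y_B = 173.4 / 211 = 0.822.

0.822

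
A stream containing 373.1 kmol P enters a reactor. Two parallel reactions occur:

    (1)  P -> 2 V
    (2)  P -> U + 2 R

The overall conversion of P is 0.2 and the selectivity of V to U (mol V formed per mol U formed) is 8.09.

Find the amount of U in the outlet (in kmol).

14.8 kmol

Conversion of P: P consumed = 0.2 × 373.1 = 74.62 kmol = 1ξ₁ + 1ξ₂.
Selectivity: 2ξ₁ / (1ξ₂) = 8.09 → ξ₁ = 4.045 ξ₂.
Substitute: (1·4.045 + 1) ξ₂ = 74.62 → ξ₂ = 14.79 kmol, ξ₁ = 59.83 kmol.
Outlet amounts (n = n₀ + Σ ν·ξ):
  P: 373.1 − 1(59.83) − 1(14.79) = 298.5
  V: 0 + 2(59.83) = 119.7
  U: 0 + 1(14.79) = 14.79
  R: 0 + 2(14.79) = 29.58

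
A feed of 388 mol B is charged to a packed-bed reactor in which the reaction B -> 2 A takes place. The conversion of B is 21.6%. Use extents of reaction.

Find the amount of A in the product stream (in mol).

168 mol

B reacted = 0.216 × 388 = 83.81 mol; ν_B = −1, so ξ = 83.81/1 = 83.81 mol.
Outlet amounts (n = n₀ + ν ξ):
  B: 388 − 1(83.81) = 304.2
  A: 0 + 2(83.81) = 167.6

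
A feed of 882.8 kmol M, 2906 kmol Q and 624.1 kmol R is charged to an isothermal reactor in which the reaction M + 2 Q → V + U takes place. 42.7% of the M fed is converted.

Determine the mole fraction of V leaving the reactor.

M reacted = 0.427 × 882.8 = 377 kmol; ν_M = −1, so ξ = 377/1 = 377 kmol.
Outlet amounts (n = n₀ + ν ξ):
  M: 882.8 − 1(377) = 505.8
  Q: 2906 − 2(377) = 2152
  V: 0 + 1(377) = 377
  U: 0 + 1(377) = 377
  R: 624.1 (inert)
Total out = 4036 kmol; y_V = 377 / 4036 = 0.0934.

0.0934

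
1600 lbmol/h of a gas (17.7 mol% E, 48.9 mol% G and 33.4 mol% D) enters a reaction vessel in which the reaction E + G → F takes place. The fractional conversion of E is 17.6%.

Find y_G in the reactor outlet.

E reacted = 0.176 × 283.2 = 49.84 lbmol/h; ν_E = −1, so ξ = 49.84/1 = 49.84 lbmol/h.
Outlet amounts (n = n₀ + ν ξ):
  E: 283.2 − 1(49.84) = 233.4
  G: 782.4 − 1(49.84) = 732.6
  F: 0 + 1(49.84) = 49.84
  D: 534.4 (inert)
Total out = 1550 lbmol/h; y_G = 732.6 / 1550 = 0.4726.

0.473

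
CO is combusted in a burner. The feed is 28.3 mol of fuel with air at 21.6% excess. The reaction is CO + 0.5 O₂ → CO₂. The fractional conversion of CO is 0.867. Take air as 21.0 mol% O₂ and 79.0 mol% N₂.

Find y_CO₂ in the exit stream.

Stoichiometric O₂ = 0.5 × 28.3 = 14.15 mol; O₂ fed = 14.15 × 1.216 = 17.21 mol.
N₂ fed = 17.21 × 79/21 = 64.73 mol.
Fuel reacted = 0.867 × 28.3 → ξ = 24.54 mol.
Outlet (n = n₀ + ν ξ):
  CO: 28.3 − 1(24.54) = 3.764
  O₂: 17.21 − 0.5(24.54) = 4.938
  N₂: 64.73 (inert)
  CO₂: 0 + 1(24.54) = 24.54
Total out = 97.97 mol; y_CO₂ = 24.54 / 97.97 = 0.2505.

0.25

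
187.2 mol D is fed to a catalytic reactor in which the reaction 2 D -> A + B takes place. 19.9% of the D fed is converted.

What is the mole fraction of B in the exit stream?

D reacted = 0.199 × 187.2 = 37.25 mol; ν_D = −2, so ξ = 37.25/2 = 18.63 mol.
Outlet amounts (n = n₀ + ν ξ):
  D: 187.2 − 2(18.63) = 149.9
  A: 0 + 1(18.63) = 18.63
  B: 0 + 1(18.63) = 18.63
Total out = 187.2 mol; y_B = 18.63 / 187.2 = 0.0995.

0.0995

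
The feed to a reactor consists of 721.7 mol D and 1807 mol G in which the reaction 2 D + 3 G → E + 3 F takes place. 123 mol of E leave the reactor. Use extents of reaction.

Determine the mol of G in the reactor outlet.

For E: n = n₀ + 1ξ → 123 = 0 + 1ξ, giving ξ = 123 mol.
Outlet amounts (n = n₀ + ν ξ):
  D: 721.7 − 2(123) = 475.7
  G: 1807 − 3(123) = 1438
  E: 0 + 1(123) = 123
  F: 0 + 3(123) = 369

1440 mol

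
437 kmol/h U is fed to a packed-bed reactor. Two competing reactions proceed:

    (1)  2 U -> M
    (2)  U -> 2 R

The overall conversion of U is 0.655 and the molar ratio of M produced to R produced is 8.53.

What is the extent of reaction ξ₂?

ξ₂ = 8.15 kmol/h

Conversion of U: U consumed = 0.655 × 437 = 286.2 kmol/h = 2ξ₁ + 1ξ₂.
Selectivity: 1ξ₁ / (2ξ₂) = 8.53 → ξ₁ = 17.06 ξ₂.
Substitute: (2·17.06 + 1) ξ₂ = 286.2 → ξ₂ = 8.15 kmol/h, ξ₁ = 139 kmol/h.
Outlet amounts (n = n₀ + Σ ν·ξ):
  U: 437 − 2(139) − 1(8.15) = 150.8
  M: 0 + 1(139) = 139
  R: 0 + 2(8.15) = 16.3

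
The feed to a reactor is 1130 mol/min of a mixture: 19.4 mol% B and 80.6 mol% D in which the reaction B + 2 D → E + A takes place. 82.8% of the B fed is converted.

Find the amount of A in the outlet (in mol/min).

B reacted = 0.828 × 219.2 = 181.5 mol/min; ν_B = −1, so ξ = 181.5/1 = 181.5 mol/min.
Outlet amounts (n = n₀ + ν ξ):
  B: 219.2 − 1(181.5) = 37.71
  D: 910.8 − 2(181.5) = 547.8
  E: 0 + 1(181.5) = 181.5
  A: 0 + 1(181.5) = 181.5

182 mol/min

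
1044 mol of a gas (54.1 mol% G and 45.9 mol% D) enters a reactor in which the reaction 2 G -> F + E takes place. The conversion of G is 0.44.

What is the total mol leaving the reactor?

1040 mol

G reacted = 0.44 × 564.8 = 248.5 mol; ν_G = −2, so ξ = 248.5/2 = 124.3 mol.
Outlet amounts (n = n₀ + ν ξ):
  G: 564.8 − 2(124.3) = 316.3
  F: 0 + 1(124.3) = 124.3
  E: 0 + 1(124.3) = 124.3
  D: 479.2 (inert)
Total out = 316.3 + 124.3 + 124.3 + 479.2 = 1044 mol.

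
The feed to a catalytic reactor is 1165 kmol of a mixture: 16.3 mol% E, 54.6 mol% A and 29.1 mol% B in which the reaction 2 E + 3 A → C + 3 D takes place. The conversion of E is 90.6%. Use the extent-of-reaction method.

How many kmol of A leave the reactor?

E reacted = 0.906 × 189.9 = 172 kmol; ν_E = −2, so ξ = 172/2 = 86.02 kmol.
Outlet amounts (n = n₀ + ν ξ):
  E: 189.9 − 2(86.02) = 17.85
  A: 636.1 − 3(86.02) = 378
  C: 0 + 1(86.02) = 86.02
  D: 0 + 3(86.02) = 258.1
  B: 339 (inert)

378 kmol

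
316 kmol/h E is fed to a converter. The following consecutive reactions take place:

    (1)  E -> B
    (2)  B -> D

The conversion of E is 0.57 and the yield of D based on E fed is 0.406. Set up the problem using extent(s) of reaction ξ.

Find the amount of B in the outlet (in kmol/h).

51.8 kmol/h

Conversion of E: E consumed = 1ξ₁ = 0.57 × 316 → ξ₁ = 180.1 kmol/h.
Yield of D: 1ξ₂ / 316 = 0.406 → ξ₂ = 128.3 kmol/h.
Outlet amounts (n = n₀ + Σ ν·ξ):
  E: 316 − 1(180.1) = 135.9
  B: 0 + 1(180.1) − 1(128.3) = 51.82
  D: 0 + 1(128.3) = 128.3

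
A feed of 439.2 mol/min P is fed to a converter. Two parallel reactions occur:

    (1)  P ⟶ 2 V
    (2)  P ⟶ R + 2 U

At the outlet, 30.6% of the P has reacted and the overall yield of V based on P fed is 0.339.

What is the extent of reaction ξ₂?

ξ₂ = 60 mol/min

Yield of V: 2ξ₁ / 439.2 = 0.339 → ξ₁ = 74.44 mol/min.
Conversion of P: 1ξ₁ + 1ξ₂ = 0.306 × 439.2 = 134.4 → ξ₂ = 59.95 mol/min.
Outlet amounts (n = n₀ + Σ ν·ξ):
  P: 439.2 − 1(74.44) − 1(59.95) = 304.8
  V: 0 + 2(74.44) = 148.9
  R: 0 + 1(59.95) = 59.95
  U: 0 + 2(59.95) = 119.9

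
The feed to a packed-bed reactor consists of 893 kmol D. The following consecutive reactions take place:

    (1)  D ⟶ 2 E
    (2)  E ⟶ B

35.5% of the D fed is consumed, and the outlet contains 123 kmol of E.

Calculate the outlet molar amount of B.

Conversion of D: D consumed = 1ξ₁ = 0.355 × 893 → ξ₁ = 317 kmol.
E balance: n_E = 0 + 2ξ₁ − 1ξ₂ = 123 → ξ₂ = (2·317 − 123)/1 = 511 kmol.
Outlet amounts (n = n₀ + Σ ν·ξ):
  D: 893 − 1(317) = 576
  E: 0 + 2(317) − 1(511) = 123
  B: 0 + 1(511) = 511

511 kmol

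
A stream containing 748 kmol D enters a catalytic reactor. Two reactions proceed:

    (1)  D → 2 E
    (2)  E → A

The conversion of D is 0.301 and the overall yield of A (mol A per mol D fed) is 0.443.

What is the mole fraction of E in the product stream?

0.122

Conversion of D: D consumed = 1ξ₁ = 0.301 × 748 → ξ₁ = 225.1 kmol.
Yield of A: 1ξ₂ / 748 = 0.443 → ξ₂ = 331.4 kmol.
Outlet amounts (n = n₀ + Σ ν·ξ):
  D: 748 − 1(225.1) = 522.9
  E: 0 + 2(225.1) − 1(331.4) = 118.9
  A: 0 + 1(331.4) = 331.4
Total out = 973.1 kmol; y_E = 118.9 / 973.1 = 0.1222.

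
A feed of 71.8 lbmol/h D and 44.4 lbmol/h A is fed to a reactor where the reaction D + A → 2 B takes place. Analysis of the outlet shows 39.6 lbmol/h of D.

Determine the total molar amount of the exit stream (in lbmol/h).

116 lbmol/h

For D: n = n₀ − 1ξ → 39.6 = 71.8 − 1ξ, giving ξ = 32.2 lbmol/h.
Outlet amounts (n = n₀ + ν ξ):
  D: 71.8 − 1(32.2) = 39.6
  A: 44.4 − 1(32.2) = 12.2
  B: 0 + 2(32.2) = 64.4
Total out = 39.6 + 12.2 + 64.4 = 116.2 lbmol/h.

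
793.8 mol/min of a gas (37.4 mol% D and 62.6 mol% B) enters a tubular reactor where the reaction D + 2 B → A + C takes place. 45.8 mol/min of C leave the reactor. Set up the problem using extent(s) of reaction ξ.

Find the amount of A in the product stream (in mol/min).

45.8 mol/min

For C: n = n₀ + 1ξ → 45.8 = 0 + 1ξ, giving ξ = 45.8 mol/min.
Outlet amounts (n = n₀ + ν ξ):
  D: 296.9 − 1(45.8) = 251.1
  B: 496.9 − 2(45.8) = 405.3
  A: 0 + 1(45.8) = 45.8
  C: 0 + 1(45.8) = 45.8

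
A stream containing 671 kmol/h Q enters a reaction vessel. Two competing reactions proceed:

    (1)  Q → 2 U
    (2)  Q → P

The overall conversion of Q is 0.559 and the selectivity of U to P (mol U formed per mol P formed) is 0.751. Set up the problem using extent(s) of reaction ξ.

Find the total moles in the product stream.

773 kmol/h

Conversion of Q: Q consumed = 0.559 × 671 = 375.1 kmol/h = 1ξ₁ + 1ξ₂.
Selectivity: 2ξ₁ / (1ξ₂) = 0.751 → ξ₁ = 0.3755 ξ₂.
Substitute: (1·0.3755 + 1) ξ₂ = 375.1 → ξ₂ = 272.7 kmol/h, ξ₁ = 102.4 kmol/h.
Outlet amounts (n = n₀ + Σ ν·ξ):
  Q: 671 − 1(102.4) − 1(272.7) = 295.9
  U: 0 + 2(102.4) = 204.8
  P: 0 + 1(272.7) = 272.7
Total out = 295.9 + 204.8 + 272.7 = 773.4 kmol/h.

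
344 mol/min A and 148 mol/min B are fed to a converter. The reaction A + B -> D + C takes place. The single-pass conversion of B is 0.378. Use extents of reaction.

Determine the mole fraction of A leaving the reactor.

B reacted = 0.378 × 148 = 55.94 mol/min; ν_B = −1, so ξ = 55.94/1 = 55.94 mol/min.
Outlet amounts (n = n₀ + ν ξ):
  A: 344 − 1(55.94) = 288.1
  B: 148 − 1(55.94) = 92.06
  D: 0 + 1(55.94) = 55.94
  C: 0 + 1(55.94) = 55.94
Total out = 492 mol/min; y_A = 288.1 / 492 = 0.5855.

0.585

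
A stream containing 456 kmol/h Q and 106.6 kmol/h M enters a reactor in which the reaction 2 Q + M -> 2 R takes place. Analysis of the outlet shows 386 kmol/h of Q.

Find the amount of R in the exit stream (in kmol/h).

70 kmol/h

For Q: n = n₀ − 2ξ → 386 = 456 − 2ξ, giving ξ = 35 kmol/h.
Outlet amounts (n = n₀ + ν ξ):
  Q: 456 − 2(35) = 386
  M: 106.6 − 1(35) = 71.6
  R: 0 + 2(35) = 70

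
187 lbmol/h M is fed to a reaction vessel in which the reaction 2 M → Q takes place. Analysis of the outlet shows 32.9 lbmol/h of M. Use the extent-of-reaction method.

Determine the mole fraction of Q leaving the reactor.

For M: n = n₀ − 2ξ → 32.9 = 187 − 2ξ, giving ξ = 77.05 lbmol/h.
Outlet amounts (n = n₀ + ν ξ):
  M: 187 − 2(77.05) = 32.9
  Q: 0 + 1(77.05) = 77.05
Total out = 110 lbmol/h; y_Q = 77.05 / 110 = 0.7008.

0.701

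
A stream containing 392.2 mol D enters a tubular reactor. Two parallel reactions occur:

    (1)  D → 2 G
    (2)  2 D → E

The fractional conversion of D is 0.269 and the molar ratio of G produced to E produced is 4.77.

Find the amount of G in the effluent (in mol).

115 mol

Conversion of D: D consumed = 0.269 × 392.2 = 105.5 mol = 1ξ₁ + 2ξ₂.
Selectivity: 2ξ₁ / (1ξ₂) = 4.77 → ξ₁ = 2.385 ξ₂.
Substitute: (1·2.385 + 2) ξ₂ = 105.5 → ξ₂ = 24.06 mol, ξ₁ = 57.38 mol.
Outlet amounts (n = n₀ + Σ ν·ξ):
  D: 392.2 − 1(57.38) − 2(24.06) = 286.7
  G: 0 + 2(57.38) = 114.8
  E: 0 + 1(24.06) = 24.06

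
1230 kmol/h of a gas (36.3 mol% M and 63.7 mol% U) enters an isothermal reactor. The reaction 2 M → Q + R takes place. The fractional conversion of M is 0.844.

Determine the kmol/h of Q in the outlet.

M reacted = 0.844 × 446.5 = 376.8 kmol/h; ν_M = −2, so ξ = 376.8/2 = 188.4 kmol/h.
Outlet amounts (n = n₀ + ν ξ):
  M: 446.5 − 2(188.4) = 69.65
  Q: 0 + 1(188.4) = 188.4
  R: 0 + 1(188.4) = 188.4
  U: 783.5 (inert)

188 kmol/h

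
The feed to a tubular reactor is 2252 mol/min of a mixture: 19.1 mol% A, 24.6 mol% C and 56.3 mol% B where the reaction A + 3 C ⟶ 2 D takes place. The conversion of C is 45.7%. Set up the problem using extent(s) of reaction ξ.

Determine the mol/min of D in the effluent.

169 mol/min

C reacted = 0.457 × 554 = 253.2 mol/min; ν_C = −3, so ξ = 253.2/3 = 84.39 mol/min.
Outlet amounts (n = n₀ + ν ξ):
  A: 430.1 − 1(84.39) = 345.7
  C: 554 − 3(84.39) = 300.8
  D: 0 + 2(84.39) = 168.8
  B: 1268 (inert)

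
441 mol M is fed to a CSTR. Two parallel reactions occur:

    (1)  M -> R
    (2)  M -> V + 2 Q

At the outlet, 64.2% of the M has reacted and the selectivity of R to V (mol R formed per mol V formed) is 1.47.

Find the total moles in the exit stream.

Conversion of M: M consumed = 0.642 × 441 = 283.1 mol = 1ξ₁ + 1ξ₂.
Selectivity: 1ξ₁ / (1ξ₂) = 1.47 → ξ₁ = 1.47 ξ₂.
Substitute: (1·1.47 + 1) ξ₂ = 283.1 → ξ₂ = 114.6 mol, ξ₁ = 168.5 mol.
Outlet amounts (n = n₀ + Σ ν·ξ):
  M: 441 − 1(168.5) − 1(114.6) = 157.9
  R: 0 + 1(168.5) = 168.5
  V: 0 + 1(114.6) = 114.6
  Q: 0 + 2(114.6) = 229.2
Total out = 157.9 + 168.5 + 114.6 + 229.2 = 670.2 mol.

670 mol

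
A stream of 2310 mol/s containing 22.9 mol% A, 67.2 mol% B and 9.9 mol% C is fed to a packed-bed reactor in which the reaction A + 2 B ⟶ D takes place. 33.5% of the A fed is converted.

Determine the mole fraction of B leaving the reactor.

0.613

A reacted = 0.335 × 529 = 177.2 mol/s; ν_A = −1, so ξ = 177.2/1 = 177.2 mol/s.
Outlet amounts (n = n₀ + ν ξ):
  A: 529 − 1(177.2) = 351.8
  B: 1552 − 2(177.2) = 1198
  D: 0 + 1(177.2) = 177.2
  C: 228.7 (inert)
Total out = 1956 mol/s; y_B = 1198 / 1956 = 0.6126.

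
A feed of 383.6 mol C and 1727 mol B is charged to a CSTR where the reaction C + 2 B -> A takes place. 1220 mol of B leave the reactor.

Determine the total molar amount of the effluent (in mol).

1600 mol

For B: n = n₀ − 2ξ → 1220 = 1727 − 2ξ, giving ξ = 253.5 mol.
Outlet amounts (n = n₀ + ν ξ):
  C: 383.6 − 1(253.5) = 130.1
  B: 1727 − 2(253.5) = 1220
  A: 0 + 1(253.5) = 253.5
Total out = 130.1 + 1220 + 253.5 = 1604 mol.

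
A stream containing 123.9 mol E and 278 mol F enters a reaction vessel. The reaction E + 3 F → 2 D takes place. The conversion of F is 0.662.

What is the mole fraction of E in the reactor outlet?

0.224

F reacted = 0.662 × 278 = 184 mol; ν_F = −3, so ξ = 184/3 = 61.35 mol.
Outlet amounts (n = n₀ + ν ξ):
  E: 123.9 − 1(61.35) = 62.55
  F: 278 − 3(61.35) = 93.96
  D: 0 + 2(61.35) = 122.7
Total out = 279.2 mol; y_E = 62.55 / 279.2 = 0.224.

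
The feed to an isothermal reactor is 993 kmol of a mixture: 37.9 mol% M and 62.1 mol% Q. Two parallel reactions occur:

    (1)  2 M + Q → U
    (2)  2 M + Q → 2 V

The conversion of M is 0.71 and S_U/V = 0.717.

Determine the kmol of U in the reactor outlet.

78.7 kmol

Conversion of M: M consumed = 0.71 × 376.3 = 267.2 kmol = 2ξ₁ + 2ξ₂.
Selectivity: 1ξ₁ / (2ξ₂) = 0.717 → ξ₁ = 1.434 ξ₂.
Substitute: (2·1.434 + 2) ξ₂ = 267.2 → ξ₂ = 54.89 kmol, ξ₁ = 78.71 kmol.
Outlet amounts (n = n₀ + Σ ν·ξ):
  M: 376.3 − 2(78.71) − 2(54.89) = 109.1
  Q: 616.7 − 1(78.71) − 1(54.89) = 483
  U: 0 + 1(78.71) = 78.71
  V: 0 + 2(54.89) = 109.8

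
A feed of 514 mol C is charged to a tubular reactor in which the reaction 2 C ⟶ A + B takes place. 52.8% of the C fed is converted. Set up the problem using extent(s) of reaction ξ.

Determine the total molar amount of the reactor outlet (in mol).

C reacted = 0.528 × 514 = 271.4 mol; ν_C = −2, so ξ = 271.4/2 = 135.7 mol.
Outlet amounts (n = n₀ + ν ξ):
  C: 514 − 2(135.7) = 242.6
  A: 0 + 1(135.7) = 135.7
  B: 0 + 1(135.7) = 135.7
Total out = 242.6 + 135.7 + 135.7 = 514 mol.

514 mol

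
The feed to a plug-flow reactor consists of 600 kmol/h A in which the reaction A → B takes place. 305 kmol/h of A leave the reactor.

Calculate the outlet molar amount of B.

For A: n = n₀ − 1ξ → 305 = 600 − 1ξ, giving ξ = 295 kmol/h.
Outlet amounts (n = n₀ + ν ξ):
  A: 600 − 1(295) = 305
  B: 0 + 1(295) = 295

295 kmol/h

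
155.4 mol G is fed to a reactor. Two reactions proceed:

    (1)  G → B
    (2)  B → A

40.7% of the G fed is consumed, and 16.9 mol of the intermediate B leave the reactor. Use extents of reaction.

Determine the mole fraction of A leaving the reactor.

0.298

Conversion of G: G consumed = 1ξ₁ = 0.407 × 155.4 → ξ₁ = 63.25 mol.
B balance: n_B = 0 + 1ξ₁ − 1ξ₂ = 16.9 → ξ₂ = (1·63.25 − 16.9)/1 = 46.35 mol.
Outlet amounts (n = n₀ + Σ ν·ξ):
  G: 155.4 − 1(63.25) = 92.15
  B: 0 + 1(63.25) − 1(46.35) = 16.9
  A: 0 + 1(46.35) = 46.35
Total out = 155.4 mol; y_A = 46.35 / 155.4 = 0.2982.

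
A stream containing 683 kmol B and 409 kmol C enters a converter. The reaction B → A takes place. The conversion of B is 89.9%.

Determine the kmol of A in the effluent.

614 kmol

B reacted = 0.899 × 683 = 614 kmol; ν_B = −1, so ξ = 614/1 = 614 kmol.
Outlet amounts (n = n₀ + ν ξ):
  B: 683 − 1(614) = 68.98
  A: 0 + 1(614) = 614
  C: 409 (inert)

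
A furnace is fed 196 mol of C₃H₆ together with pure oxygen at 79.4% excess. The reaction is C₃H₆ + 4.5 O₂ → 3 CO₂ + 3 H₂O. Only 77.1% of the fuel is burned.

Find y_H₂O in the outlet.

Stoichiometric O₂ = 4.5 × 196 = 882 mol; O₂ fed = 882 × 1.794 = 1582 mol.
Fuel reacted = 0.771 × 196 → ξ = 151.1 mol.
Outlet (n = n₀ + ν ξ):
  C₃H₆: 196 − 1(151.1) = 44.88
  O₂: 1582 − 4.5(151.1) = 902.3
  CO₂: 0 + 3(151.1) = 453.3
  H₂O: 0 + 3(151.1) = 453.3
Total out = 1854 mol; y_H₂O = 453.3 / 1854 = 0.2445.

0.245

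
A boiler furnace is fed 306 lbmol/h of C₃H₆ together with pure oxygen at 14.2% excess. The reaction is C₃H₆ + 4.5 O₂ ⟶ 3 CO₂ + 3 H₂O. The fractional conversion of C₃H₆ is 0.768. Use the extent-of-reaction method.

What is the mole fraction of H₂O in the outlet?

Stoichiometric O₂ = 4.5 × 306 = 1377 lbmol/h; O₂ fed = 1377 × 1.142 = 1573 lbmol/h.
Fuel reacted = 0.768 × 306 → ξ = 235 lbmol/h.
Outlet (n = n₀ + ν ξ):
  C₃H₆: 306 − 1(235) = 70.99
  O₂: 1573 − 4.5(235) = 515
  CO₂: 0 + 3(235) = 705
  H₂O: 0 + 3(235) = 705
Total out = 1996 lbmol/h; y_H₂O = 705 / 1996 = 0.3532.

0.353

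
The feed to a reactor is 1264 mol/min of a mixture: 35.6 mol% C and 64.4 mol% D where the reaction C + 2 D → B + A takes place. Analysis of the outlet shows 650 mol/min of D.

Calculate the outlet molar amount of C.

368 mol/min

For D: n = n₀ − 2ξ → 650 = 814 − 2ξ, giving ξ = 82.01 mol/min.
Outlet amounts (n = n₀ + ν ξ):
  C: 450 − 1(82.01) = 368
  D: 814 − 2(82.01) = 650
  B: 0 + 1(82.01) = 82.01
  A: 0 + 1(82.01) = 82.01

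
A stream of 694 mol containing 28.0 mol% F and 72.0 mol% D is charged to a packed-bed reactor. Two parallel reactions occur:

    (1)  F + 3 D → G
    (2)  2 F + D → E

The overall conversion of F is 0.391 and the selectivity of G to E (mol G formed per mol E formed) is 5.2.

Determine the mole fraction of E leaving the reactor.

0.0208

Conversion of F: F consumed = 0.391 × 194.3 = 75.98 mol = 1ξ₁ + 2ξ₂.
Selectivity: 1ξ₁ / (1ξ₂) = 5.2 → ξ₁ = 5.2 ξ₂.
Substitute: (1·5.2 + 2) ξ₂ = 75.98 → ξ₂ = 10.55 mol, ξ₁ = 54.87 mol.
Outlet amounts (n = n₀ + Σ ν·ξ):
  F: 194.3 − 1(54.87) − 2(10.55) = 118.3
  D: 499.7 − 3(54.87) − 1(10.55) = 324.5
  G: 0 + 1(54.87) = 54.87
  E: 0 + 1(10.55) = 10.55
Total out = 508.3 mol; y_E = 10.55 / 508.3 = 0.02076.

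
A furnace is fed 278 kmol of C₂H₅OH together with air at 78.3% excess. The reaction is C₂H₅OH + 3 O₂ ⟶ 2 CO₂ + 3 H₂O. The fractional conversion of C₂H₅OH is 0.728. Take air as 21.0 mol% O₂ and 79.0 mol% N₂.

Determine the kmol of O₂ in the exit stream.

Stoichiometric O₂ = 3 × 278 = 834 kmol; O₂ fed = 834 × 1.783 = 1487 kmol.
N₂ fed = 1487 × 79/21 = 5594 kmol.
Fuel reacted = 0.728 × 278 → ξ = 202.4 kmol.
Outlet (n = n₀ + ν ξ):
  C₂H₅OH: 278 − 1(202.4) = 75.62
  O₂: 1487 − 3(202.4) = 879.9
  N₂: 5594 (inert)
  CO₂: 0 + 2(202.4) = 404.8
  H₂O: 0 + 3(202.4) = 607.2

880 kmol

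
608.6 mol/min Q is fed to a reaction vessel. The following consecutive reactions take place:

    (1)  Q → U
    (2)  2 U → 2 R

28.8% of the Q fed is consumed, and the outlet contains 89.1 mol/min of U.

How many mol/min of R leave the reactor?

Conversion of Q: Q consumed = 1ξ₁ = 0.288 × 608.6 → ξ₁ = 175.3 mol/min.
U balance: n_U = 0 + 1ξ₁ − 2ξ₂ = 89.1 → ξ₂ = (1·175.3 − 89.1)/2 = 43.09 mol/min.
Outlet amounts (n = n₀ + Σ ν·ξ):
  Q: 608.6 − 1(175.3) = 433.3
  U: 0 + 1(175.3) − 2(43.09) = 89.1
  R: 0 + 2(43.09) = 86.18

86.2 mol/min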